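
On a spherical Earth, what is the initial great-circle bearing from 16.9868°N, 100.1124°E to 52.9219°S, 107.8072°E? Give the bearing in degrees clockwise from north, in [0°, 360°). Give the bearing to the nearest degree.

Δλ = 107.8072 − 100.1124 = 7.6948°.
θ = atan2( sin Δλ · cos φ₂ , cos φ₁ · sin φ₂ − sin φ₁ · cos φ₂ · cos Δλ )
  = atan2(0.08073, -0.93756) = 175.079° → normalised to [0°, 360°): 175.079°.

175°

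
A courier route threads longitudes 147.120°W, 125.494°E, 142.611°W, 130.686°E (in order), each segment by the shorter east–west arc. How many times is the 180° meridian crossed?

3

Leg 1: -147.120° → +125.494°, shortest Δλ = -87.386° (west) — crosses 180°.
Leg 2: +125.494° → -142.611°, shortest Δλ = 91.895° (east) — crosses 180°.
Leg 3: -142.611° → +130.686°, shortest Δλ = -86.703° (west) — crosses 180°.
Total crossings: 3.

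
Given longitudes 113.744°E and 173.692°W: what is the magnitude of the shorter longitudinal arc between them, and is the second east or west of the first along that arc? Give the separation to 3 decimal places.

72.564° east

Raw difference: -173.692 − 113.744 = -287.436°.
Normalise into (−180°, 180°]: -287.436° + 360° = 72.564°.
Positive ⇒ the second point lies to the east; separation 72.564°.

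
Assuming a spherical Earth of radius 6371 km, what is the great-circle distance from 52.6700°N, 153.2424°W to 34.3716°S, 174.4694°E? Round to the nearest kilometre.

Δλ = 174.4694 − -153.2424 = 327.7118°; wrapped into (−180°, 180°]: -32.2882°.
Δφ = -34.3716 − 52.6700 = -87.0416°.
a = sin²(Δφ/2) + cos φ₁ · cos φ₂ · sin²(Δλ/2) = 0.512892.
c = 2·atan2(√a, √(1−a)) = 1.59658 rad → d = 6371·c ≈ 10171.83 km.

10172 km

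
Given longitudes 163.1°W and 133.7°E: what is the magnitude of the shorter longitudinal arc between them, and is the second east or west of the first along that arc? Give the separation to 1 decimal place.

63.2° west

Raw difference: 133.7 − -163.1 = 296.8°.
Normalise into (−180°, 180°]: 296.8° − 360° = -63.2°.
Negative ⇒ the second point lies to the west; separation 63.2°.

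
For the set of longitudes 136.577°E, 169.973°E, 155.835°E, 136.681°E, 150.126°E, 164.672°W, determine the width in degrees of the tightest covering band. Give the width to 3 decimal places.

58.751°

Sort the longitudes: -164.672°, +136.577°, +136.681°, +150.126°, +155.835°, +169.973°.
Eastward gaps between consecutive values (wrapping around): 301.249°, 0.104°, 13.445°, 5.709°, 14.138°, 25.355°.
Largest gap = 301.249° ⇒ minimal covering band is its complement: 360° − 301.249° = 58.751°.
Band runs from +136.577° eastward to -164.672°, crossing the antimeridian.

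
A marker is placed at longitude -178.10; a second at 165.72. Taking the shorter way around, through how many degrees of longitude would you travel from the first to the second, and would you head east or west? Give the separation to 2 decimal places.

16.18° west

Raw difference: 165.72 − -178.10 = 343.82°.
Normalise into (−180°, 180°]: 343.82° − 360° = -16.18°.
Negative ⇒ the second point lies to the west; separation 16.18°.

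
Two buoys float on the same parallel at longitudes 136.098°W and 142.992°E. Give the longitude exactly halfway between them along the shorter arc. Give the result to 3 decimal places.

Signed shortest Δλ from -136.098° to +142.992° is -80.910°.
Midpoint longitude = -136.098° + (-80.910°)/2 = -136.098° − 40.455° = -176.553°.
(The naïve average (-136.098 + +142.992)/2 = 3.447° is on the wrong side of the globe.)

176.553°W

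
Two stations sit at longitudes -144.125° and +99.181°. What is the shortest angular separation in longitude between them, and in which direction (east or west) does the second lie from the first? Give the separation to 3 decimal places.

Raw difference: 99.181 − -144.125 = 243.306°.
Normalise into (−180°, 180°]: 243.306° − 360° = -116.694°.
Negative ⇒ the second point lies to the west; separation 116.694°.

116.694° west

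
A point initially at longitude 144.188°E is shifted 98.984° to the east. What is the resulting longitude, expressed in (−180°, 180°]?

Start at +144.188°; shift +98.984° → +243.172°.
+243.172° lies outside (−180°, 180°]; subtract 360° → -116.828°.

116.828°W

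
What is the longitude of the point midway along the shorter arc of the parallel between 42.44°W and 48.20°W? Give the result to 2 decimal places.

Signed shortest Δλ from -42.44° to -48.20° is -5.76°.
Midpoint longitude = -42.44° + (-5.76°)/2 = -42.44° − 2.88° = -45.32°.

45.32°W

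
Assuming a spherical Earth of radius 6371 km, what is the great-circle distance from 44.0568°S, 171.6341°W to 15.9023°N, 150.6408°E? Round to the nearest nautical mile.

4151 nmi

Δλ = 150.6408 − -171.6341 = 322.2749°; wrapped into (−180°, 180°]: -37.7251°.
Δφ = 15.9023 − -44.0568 = 59.9591°.
a = sin²(Δφ/2) + cos φ₁ · cos φ₂ · sin²(Δλ/2) = 0.321931.
c = 2·atan2(√a, √(1−a)) = 1.20667 rad → d = 6371·c ≈ 7687.67 km ≈ 4151.01 nmi.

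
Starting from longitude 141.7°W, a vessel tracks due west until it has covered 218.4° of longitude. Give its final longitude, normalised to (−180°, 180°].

0.1°W

Start at -141.7°; shift −218.4° → -360.1°.
-360.1° lies outside (−180°, 180°]; add 360° → -0.1°.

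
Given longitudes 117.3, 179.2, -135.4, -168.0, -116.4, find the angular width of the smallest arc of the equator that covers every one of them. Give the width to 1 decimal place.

126.3°

Sort the longitudes: -168.0°, -135.4°, -116.4°, +117.3°, +179.2°.
Eastward gaps between consecutive values (wrapping around): 32.6°, 19.0°, 233.7°, 61.9°, 12.8°.
Largest gap = 233.7° ⇒ minimal covering band is its complement: 360° − 233.7° = 126.3°.
Band runs from +117.3° eastward to -116.4°, crossing the antimeridian.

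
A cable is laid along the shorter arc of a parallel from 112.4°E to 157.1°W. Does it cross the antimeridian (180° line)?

Yes

Naïve |-157.1 − 112.4| = 269.5° > 180°, so the shorter arc goes the other way round — across 180°.
Signed shortest Δλ = ((-157.1 − 112.4 + 180) mod 360) − 180 = 90.5°.
Going east by 90.5° from +112.4° passes through 180° before reaching -157.1°.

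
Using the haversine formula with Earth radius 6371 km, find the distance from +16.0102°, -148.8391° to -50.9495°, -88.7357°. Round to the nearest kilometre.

Δλ = -88.7357 − -148.8391 = 60.1034°.
Δφ = -50.9495 − 16.0102 = -66.9597°.
a = sin²(Δφ/2) + cos φ₁ · cos φ₂ · sin²(Δλ/2) = 0.456176.
c = 2·atan2(√a, √(1−a)) = 1.48304 rad → d = 6371·c ≈ 9448.43 km.

9448 km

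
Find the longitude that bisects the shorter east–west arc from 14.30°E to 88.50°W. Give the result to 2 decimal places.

37.10°W

Signed shortest Δλ from +14.30° to -88.50° is -102.80°.
Midpoint longitude = +14.30° + (-102.80°)/2 = +14.30° − 51.40° = -37.10°.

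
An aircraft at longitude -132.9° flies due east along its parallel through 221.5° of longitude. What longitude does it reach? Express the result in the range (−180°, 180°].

+88.6°

Start at -132.9°; shift +221.5° → +88.6°.
+88.6° already lies in (−180°, 180°].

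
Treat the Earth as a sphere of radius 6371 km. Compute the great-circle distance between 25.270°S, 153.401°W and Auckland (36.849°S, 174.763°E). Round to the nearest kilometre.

Δλ = 174.763 − -153.401 = 328.164°; wrapped into (−180°, 180°]: -31.836°.
Δφ = -36.849 − -25.270 = -11.579°.
a = sin²(Δφ/2) + cos φ₁ · cos φ₂ · sin²(Δλ/2) = 0.064607.
c = 2·atan2(√a, √(1−a)) = 0.51400 rad → d = 6371·c ≈ 3274.69 km.

3275 km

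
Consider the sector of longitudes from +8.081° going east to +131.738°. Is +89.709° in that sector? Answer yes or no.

Band width going east from +8.081° to +131.738°: ((131.738 − 8.081) mod 360) = 123.657°.
Offset of +89.709° east of the west edge: ((89.709 − 8.081) mod 360) = 81.628°.
81.628° ≤ 123.657° ⇒ inside.

Yes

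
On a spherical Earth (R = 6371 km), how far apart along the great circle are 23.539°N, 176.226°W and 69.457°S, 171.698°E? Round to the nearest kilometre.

Δλ = 171.698 − -176.226 = 347.924°; wrapped into (−180°, 180°]: -12.076°.
Δφ = -69.457 − 23.539 = -92.996°.
a = sin²(Δφ/2) + cos φ₁ · cos φ₂ · sin²(Δλ/2) = 0.529693.
c = 2·atan2(√a, √(1−a)) = 1.63022 rad → d = 6371·c ≈ 10386.11 km.

10386 km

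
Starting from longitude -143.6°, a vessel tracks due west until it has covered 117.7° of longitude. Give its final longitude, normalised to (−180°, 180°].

Start at -143.6°; shift −117.7° → -261.3°.
-261.3° lies outside (−180°, 180°]; add 360° → +98.7°.

+98.7°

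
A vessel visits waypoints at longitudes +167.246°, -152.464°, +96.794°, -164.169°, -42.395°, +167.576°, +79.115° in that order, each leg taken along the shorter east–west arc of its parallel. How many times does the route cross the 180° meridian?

Leg 1: +167.246° → -152.464°, shortest Δλ = 40.29° (east) — crosses 180°.
Leg 2: -152.464° → +96.794°, shortest Δλ = -110.742° (west) — crosses 180°.
Leg 3: +96.794° → -164.169°, shortest Δλ = 99.037° (east) — crosses 180°.
Leg 4: -164.169° → -42.395°, shortest Δλ = 121.774° (east) — does not cross 180°.
Leg 5: -42.395° → +167.576°, shortest Δλ = -150.029° (west) — crosses 180°.
Leg 6: +167.576° → +79.115°, shortest Δλ = -88.461° (west) — does not cross 180°.
Total crossings: 4.

4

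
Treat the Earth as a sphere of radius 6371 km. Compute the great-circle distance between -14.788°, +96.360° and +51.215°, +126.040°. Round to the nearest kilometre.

Δλ = 126.040 − 96.360 = 29.680°.
Δφ = 51.215 − -14.788 = 66.003°.
a = sin²(Δφ/2) + cos φ₁ · cos φ₂ · sin²(Δλ/2) = 0.336385.
c = 2·atan2(√a, √(1−a)) = 1.23743 rad → d = 6371·c ≈ 7883.64 km.

7884 km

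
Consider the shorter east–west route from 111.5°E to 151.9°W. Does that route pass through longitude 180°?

Yes

Naïve |-151.9 − 111.5| = 263.4° > 180°, so the shorter arc goes the other way round — across 180°.
Signed shortest Δλ = ((-151.9 − 111.5 + 180) mod 360) − 180 = 96.6°.
Going east by 96.6° from +111.5° passes through 180° before reaching -151.9°.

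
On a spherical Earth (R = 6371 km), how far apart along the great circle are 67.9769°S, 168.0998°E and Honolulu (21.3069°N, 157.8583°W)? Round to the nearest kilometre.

10309 km

Δλ = -157.8583 − 168.0998 = -325.9581°; wrapped into (−180°, 180°]: 34.0419°.
Δφ = 21.3069 − -67.9769 = 89.2838°.
a = sin²(Δφ/2) + cos φ₁ · cos φ₂ · sin²(Δλ/2) = 0.523684.
c = 2·atan2(√a, √(1−a)) = 1.61818 rad → d = 6371·c ≈ 10309.44 km.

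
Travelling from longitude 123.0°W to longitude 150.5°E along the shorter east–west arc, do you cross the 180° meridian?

Naïve |150.5 − -123.0| = 273.5° > 180°, so the shorter arc goes the other way round — across 180°.
Signed shortest Δλ = ((150.5 − -123.0 + 180) mod 360) − 180 = -86.5°.
Going west by 86.5° from -123.0° passes through 180° before reaching +150.5°.

Yes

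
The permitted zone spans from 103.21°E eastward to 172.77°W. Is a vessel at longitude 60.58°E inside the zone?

Band width going east from +103.21° to -172.77°: ((-172.77 − 103.21) mod 360) = 84.02°.
Offset of +60.58° east of the west edge: ((60.58 − 103.21) mod 360) = 317.37°.
317.37° > 84.02° ⇒ outside.

No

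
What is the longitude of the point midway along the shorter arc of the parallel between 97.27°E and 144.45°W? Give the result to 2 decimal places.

156.41°E

Signed shortest Δλ from +97.27° to -144.45° is +118.28°.
Midpoint longitude = +97.27° + (+118.28°)/2 = +97.27° + 59.14° = +156.41°.
(The naïve average (+97.27 + -144.45)/2 = -23.59° is on the wrong side of the globe.)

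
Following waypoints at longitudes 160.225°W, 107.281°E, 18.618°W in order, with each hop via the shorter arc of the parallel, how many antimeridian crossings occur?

1

Leg 1: -160.225° → +107.281°, shortest Δλ = -92.494° (west) — crosses 180°.
Leg 2: +107.281° → -18.618°, shortest Δλ = -125.899° (west) — does not cross 180°.
Total crossings: 1.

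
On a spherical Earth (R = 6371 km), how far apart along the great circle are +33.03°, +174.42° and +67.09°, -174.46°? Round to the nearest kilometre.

3856 km

Δλ = -174.46 − 174.42 = -348.88°; wrapped into (−180°, 180°]: 11.12°.
Δφ = 67.09 − 33.03 = 34.06°.
a = sin²(Δφ/2) + cos φ₁ · cos φ₂ · sin²(Δλ/2) = 0.088838.
c = 2·atan2(√a, √(1−a)) = 0.60531 rad → d = 6371·c ≈ 3856.45 km.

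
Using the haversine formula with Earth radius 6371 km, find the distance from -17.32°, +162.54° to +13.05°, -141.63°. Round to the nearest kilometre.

Δλ = -141.63 − 162.54 = -304.17°; wrapped into (−180°, 180°]: 55.83°.
Δφ = 13.05 − -17.32 = 30.37°.
a = sin²(Δφ/2) + cos φ₁ · cos φ₂ · sin²(Δλ/2) = 0.272444.
c = 2·atan2(√a, √(1−a)) = 1.09830 rad → d = 6371·c ≈ 6997.25 km.

6997 km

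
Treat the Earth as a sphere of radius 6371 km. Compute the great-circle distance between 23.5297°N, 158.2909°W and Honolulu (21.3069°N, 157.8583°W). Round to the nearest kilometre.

Δλ = -157.8583 − -158.2909 = 0.4326°.
Δφ = 21.3069 − 23.5297 = -2.2228°.
a = sin²(Δφ/2) + cos φ₁ · cos φ₂ · sin²(Δλ/2) = 0.000388.
c = 2·atan2(√a, √(1−a)) = 0.03942 rad → d = 6371·c ≈ 251.13 km.

251 km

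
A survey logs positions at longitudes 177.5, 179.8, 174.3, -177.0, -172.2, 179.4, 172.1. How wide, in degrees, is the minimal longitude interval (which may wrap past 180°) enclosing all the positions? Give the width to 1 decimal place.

Sort the longitudes: -177.0°, -172.2°, +172.1°, +174.3°, +177.5°, +179.4°, +179.8°.
Eastward gaps between consecutive values (wrapping around): 4.8°, 344.3°, 2.2°, 3.2°, 1.9°, 0.4°, 3.2°.
Largest gap = 344.3° ⇒ minimal covering band is its complement: 360° − 344.3° = 15.7°.
Band runs from +172.1° eastward to -172.2°, crossing the antimeridian.

15.7°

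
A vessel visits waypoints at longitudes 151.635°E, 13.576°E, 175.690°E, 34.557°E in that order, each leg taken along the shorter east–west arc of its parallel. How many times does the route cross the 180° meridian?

Leg 1: +151.635° → +13.576°, shortest Δλ = -138.059° (west) — does not cross 180°.
Leg 2: +13.576° → +175.690°, shortest Δλ = 162.114° (east) — does not cross 180°.
Leg 3: +175.690° → +34.557°, shortest Δλ = -141.133° (west) — does not cross 180°.
Total crossings: 0.

0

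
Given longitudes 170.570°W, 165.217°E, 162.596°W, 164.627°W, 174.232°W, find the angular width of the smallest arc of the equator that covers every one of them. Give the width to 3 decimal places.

32.187°

Sort the longitudes: -174.232°, -170.570°, -164.627°, -162.596°, +165.217°.
Eastward gaps between consecutive values (wrapping around): 3.662°, 5.943°, 2.031°, 327.813°, 20.551°.
Largest gap = 327.813° ⇒ minimal covering band is its complement: 360° − 327.813° = 32.187°.
Band runs from +165.217° eastward to -162.596°, crossing the antimeridian.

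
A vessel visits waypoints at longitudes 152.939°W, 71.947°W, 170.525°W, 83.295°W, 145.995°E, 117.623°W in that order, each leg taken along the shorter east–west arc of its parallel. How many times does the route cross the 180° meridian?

2

Leg 1: -152.939° → -71.947°, shortest Δλ = 80.992° (east) — does not cross 180°.
Leg 2: -71.947° → -170.525°, shortest Δλ = -98.578° (west) — does not cross 180°.
Leg 3: -170.525° → -83.295°, shortest Δλ = 87.23° (east) — does not cross 180°.
Leg 4: -83.295° → +145.995°, shortest Δλ = -130.71° (west) — crosses 180°.
Leg 5: +145.995° → -117.623°, shortest Δλ = 96.382° (east) — crosses 180°.
Total crossings: 2.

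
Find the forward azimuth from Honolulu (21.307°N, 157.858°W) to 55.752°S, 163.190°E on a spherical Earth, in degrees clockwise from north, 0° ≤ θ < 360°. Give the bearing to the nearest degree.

Δλ = 163.190 − -157.858 = 321.048°; wrapped into (−180°, 180°]: -38.952°.
θ = atan2( sin Δλ · cos φ₂ , cos φ₁ · sin φ₂ − sin φ₁ · cos φ₂ · cos Δλ )
  = atan2(-0.35380, -0.92914) = -159.154° → normalised to [0°, 360°): 200.846°.

201°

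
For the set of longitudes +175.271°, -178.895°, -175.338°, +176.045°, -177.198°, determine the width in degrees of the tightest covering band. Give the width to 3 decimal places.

9.391°

Sort the longitudes: -178.895°, -177.198°, -175.338°, +175.271°, +176.045°.
Eastward gaps between consecutive values (wrapping around): 1.697°, 1.860°, 350.609°, 0.774°, 5.060°.
Largest gap = 350.609° ⇒ minimal covering band is its complement: 360° − 350.609° = 9.391°.
Band runs from +175.271° eastward to -175.338°, crossing the antimeridian.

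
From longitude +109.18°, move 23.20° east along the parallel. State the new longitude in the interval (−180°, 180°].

+132.38°

Start at +109.18°; shift +23.20° → +132.38°.
+132.38° already lies in (−180°, 180°].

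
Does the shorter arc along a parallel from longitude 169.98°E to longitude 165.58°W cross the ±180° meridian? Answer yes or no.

Yes

Naïve |-165.58 − 169.98| = 335.56° > 180°, so the shorter arc goes the other way round — across 180°.
Signed shortest Δλ = ((-165.58 − 169.98 + 180) mod 360) − 180 = 24.44°.
Going east by 24.44° from +169.98° passes through 180° before reaching -165.58°.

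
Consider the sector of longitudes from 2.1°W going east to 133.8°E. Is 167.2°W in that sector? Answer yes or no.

Band width going east from -2.1° to +133.8°: ((133.8 − -2.1) mod 360) = 135.9°.
Offset of -167.2° east of the west edge: ((-167.2 − -2.1) mod 360) = 194.9°.
194.9° > 135.9° ⇒ outside.

No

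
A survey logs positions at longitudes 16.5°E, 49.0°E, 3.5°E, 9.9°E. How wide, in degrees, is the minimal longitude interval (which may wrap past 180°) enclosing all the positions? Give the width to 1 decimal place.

Sort the longitudes: +3.5°, +9.9°, +16.5°, +49.0°.
Eastward gaps between consecutive values (wrapping around): 6.4°, 6.6°, 32.5°, 314.5°.
Largest gap = 314.5° ⇒ minimal covering band is its complement: 360° − 314.5° = 45.5°.
Band runs from +3.5° eastward to +49.0°.

45.5°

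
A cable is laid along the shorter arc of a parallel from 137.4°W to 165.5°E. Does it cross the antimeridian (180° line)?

Yes

Naïve |165.5 − -137.4| = 302.9° > 180°, so the shorter arc goes the other way round — across 180°.
Signed shortest Δλ = ((165.5 − -137.4 + 180) mod 360) − 180 = -57.1°.
Going west by 57.1° from -137.4° passes through 180° before reaching +165.5°.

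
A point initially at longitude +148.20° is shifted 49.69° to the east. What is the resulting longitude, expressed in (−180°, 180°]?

-162.11°

Start at +148.20°; shift +49.69° → +197.89°.
+197.89° lies outside (−180°, 180°]; subtract 360° → -162.11°.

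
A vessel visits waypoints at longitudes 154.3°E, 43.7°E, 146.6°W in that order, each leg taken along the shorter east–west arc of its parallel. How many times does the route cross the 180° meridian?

1

Leg 1: +154.3° → +43.7°, shortest Δλ = -110.6° (west) — does not cross 180°.
Leg 2: +43.7° → -146.6°, shortest Δλ = 169.7° (east) — crosses 180°.
Total crossings: 1.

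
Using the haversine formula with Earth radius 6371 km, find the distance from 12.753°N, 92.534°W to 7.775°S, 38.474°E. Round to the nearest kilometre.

14634 km

Δλ = 38.474 − -92.534 = 131.008°.
Δφ = -7.775 − 12.753 = -20.528°.
a = sin²(Δφ/2) + cos φ₁ · cos φ₂ · sin²(Δλ/2) = 0.831979.
c = 2·atan2(√a, √(1−a)) = 2.29690 rad → d = 6371·c ≈ 14633.52 km.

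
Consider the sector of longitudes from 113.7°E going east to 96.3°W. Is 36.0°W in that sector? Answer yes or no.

Band width going east from +113.7° to -96.3°: ((-96.3 − 113.7) mod 360) = 150.0°.
Offset of -36.0° east of the west edge: ((-36.0 − 113.7) mod 360) = 210.3°.
210.3° > 150.0° ⇒ outside.

No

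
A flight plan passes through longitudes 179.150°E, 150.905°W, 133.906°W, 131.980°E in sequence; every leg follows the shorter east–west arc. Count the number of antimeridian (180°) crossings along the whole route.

Leg 1: +179.150° → -150.905°, shortest Δλ = 29.945° (east) — crosses 180°.
Leg 2: -150.905° → -133.906°, shortest Δλ = 16.999° (east) — does not cross 180°.
Leg 3: -133.906° → +131.980°, shortest Δλ = -94.114° (west) — crosses 180°.
Total crossings: 2.

2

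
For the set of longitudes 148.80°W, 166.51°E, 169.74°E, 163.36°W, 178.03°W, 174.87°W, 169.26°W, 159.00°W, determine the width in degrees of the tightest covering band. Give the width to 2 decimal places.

Sort the longitudes: -178.03°, -174.87°, -169.26°, -163.36°, -159.00°, -148.80°, +166.51°, +169.74°.
Eastward gaps between consecutive values (wrapping around): 3.16°, 5.61°, 5.90°, 4.36°, 10.20°, 315.31°, 3.23°, 12.23°.
Largest gap = 315.31° ⇒ minimal covering band is its complement: 360° − 315.31° = 44.69°.
Band runs from +166.51° eastward to -148.80°, crossing the antimeridian.

44.69°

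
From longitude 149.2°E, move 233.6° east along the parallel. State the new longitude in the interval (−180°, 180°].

22.8°E

Start at +149.2°; shift +233.6° → +382.8°.
+382.8° lies outside (−180°, 180°]; subtract 360° → +22.8°.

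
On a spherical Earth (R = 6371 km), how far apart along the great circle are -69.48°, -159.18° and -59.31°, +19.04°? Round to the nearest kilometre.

5694 km

Δλ = 19.04 − -159.18 = 178.22°.
Δφ = -59.31 − -69.48 = 10.17°.
a = sin²(Δφ/2) + cos φ₁ · cos φ₂ · sin²(Δλ/2) = 0.186723.
c = 2·atan2(√a, √(1−a)) = 0.89367 rad → d = 6371·c ≈ 5693.59 km.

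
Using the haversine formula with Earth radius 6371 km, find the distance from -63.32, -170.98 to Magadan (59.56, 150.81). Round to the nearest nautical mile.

7581 nmi

Δλ = 150.81 − -170.98 = 321.79°; wrapped into (−180°, 180°]: -38.21°.
Δφ = 59.56 − -63.32 = 122.88°.
a = sin²(Δφ/2) + cos φ₁ · cos φ₂ · sin²(Δλ/2) = 0.795810.
c = 2·atan2(√a, √(1−a)) = 2.20386 rad → d = 6371·c ≈ 14040.81 km ≈ 7581.43 nmi.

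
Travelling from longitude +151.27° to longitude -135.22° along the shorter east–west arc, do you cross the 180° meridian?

Naïve |-135.22 − 151.27| = 286.49° > 180°, so the shorter arc goes the other way round — across 180°.
Signed shortest Δλ = ((-135.22 − 151.27 + 180) mod 360) − 180 = 73.51°.
Going east by 73.51° from +151.27° passes through 180° before reaching -135.22°.

Yes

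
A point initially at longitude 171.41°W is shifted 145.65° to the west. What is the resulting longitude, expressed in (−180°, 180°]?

Start at -171.41°; shift −145.65° → -317.06°.
-317.06° lies outside (−180°, 180°]; add 360° → +42.94°.

42.94°E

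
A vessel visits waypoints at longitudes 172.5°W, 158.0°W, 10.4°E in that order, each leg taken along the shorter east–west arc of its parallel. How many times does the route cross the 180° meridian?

0

Leg 1: -172.5° → -158.0°, shortest Δλ = 14.5° (east) — does not cross 180°.
Leg 2: -158.0° → +10.4°, shortest Δλ = 168.4° (east) — does not cross 180°.
Total crossings: 0.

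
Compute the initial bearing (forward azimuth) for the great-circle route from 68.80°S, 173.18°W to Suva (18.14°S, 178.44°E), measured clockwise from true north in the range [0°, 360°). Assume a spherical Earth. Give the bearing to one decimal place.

Δλ = 178.44 − -173.18 = 351.62°; wrapped into (−180°, 180°]: -8.38°.
θ = atan2( sin Δλ · cos φ₂ , cos φ₁ · sin φ₂ − sin φ₁ · cos φ₂ · cos Δλ )
  = atan2(-0.13849, 0.76394) = -10.276° → normalised to [0°, 360°): 349.724°.

349.7°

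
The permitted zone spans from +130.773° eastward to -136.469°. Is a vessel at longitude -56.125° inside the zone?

No

Band width going east from +130.773° to -136.469°: ((-136.469 − 130.773) mod 360) = 92.758°.
Offset of -56.125° east of the west edge: ((-56.125 − 130.773) mod 360) = 173.102°.
173.102° > 92.758° ⇒ outside.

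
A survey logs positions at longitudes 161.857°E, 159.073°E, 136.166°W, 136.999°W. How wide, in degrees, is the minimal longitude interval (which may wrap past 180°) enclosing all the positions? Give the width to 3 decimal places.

Sort the longitudes: -136.999°, -136.166°, +159.073°, +161.857°.
Eastward gaps between consecutive values (wrapping around): 0.833°, 295.239°, 2.784°, 61.144°.
Largest gap = 295.239° ⇒ minimal covering band is its complement: 360° − 295.239° = 64.761°.
Band runs from +159.073° eastward to -136.166°, crossing the antimeridian.

64.761°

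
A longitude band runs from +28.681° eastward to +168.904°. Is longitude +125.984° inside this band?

Band width going east from +28.681° to +168.904°: ((168.904 − 28.681) mod 360) = 140.223°.
Offset of +125.984° east of the west edge: ((125.984 − 28.681) mod 360) = 97.303°.
97.303° ≤ 140.223° ⇒ inside.

Yes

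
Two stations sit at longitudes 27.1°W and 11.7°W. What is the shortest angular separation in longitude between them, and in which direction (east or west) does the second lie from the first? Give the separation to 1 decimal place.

Raw difference: -11.7 − -27.1 = 15.4°.
Normalise into (−180°, 180°]: 15.4° stays 15.4°.
Positive ⇒ the second point lies to the east; separation 15.4°.

15.4° east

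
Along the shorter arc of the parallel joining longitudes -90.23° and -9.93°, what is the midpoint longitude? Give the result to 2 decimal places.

Signed shortest Δλ from -90.23° to -9.93° is +80.30°.
Midpoint longitude = -90.23° + (+80.30°)/2 = -90.23° + 40.15° = -50.08°.

-50.08°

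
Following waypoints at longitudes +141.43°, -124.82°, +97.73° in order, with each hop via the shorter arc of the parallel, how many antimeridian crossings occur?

Leg 1: +141.43° → -124.82°, shortest Δλ = 93.75° (east) — crosses 180°.
Leg 2: -124.82° → +97.73°, shortest Δλ = -137.45° (west) — crosses 180°.
Total crossings: 2.

2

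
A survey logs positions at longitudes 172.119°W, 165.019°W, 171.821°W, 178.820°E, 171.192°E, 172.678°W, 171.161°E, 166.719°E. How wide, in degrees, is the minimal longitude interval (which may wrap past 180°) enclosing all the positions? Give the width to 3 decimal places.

28.262°

Sort the longitudes: -172.678°, -172.119°, -171.821°, -165.019°, +166.719°, +171.161°, +171.192°, +178.820°.
Eastward gaps between consecutive values (wrapping around): 0.559°, 0.298°, 6.802°, 331.738°, 4.442°, 0.031°, 7.628°, 8.502°.
Largest gap = 331.738° ⇒ minimal covering band is its complement: 360° − 331.738° = 28.262°.
Band runs from +166.719° eastward to -165.019°, crossing the antimeridian.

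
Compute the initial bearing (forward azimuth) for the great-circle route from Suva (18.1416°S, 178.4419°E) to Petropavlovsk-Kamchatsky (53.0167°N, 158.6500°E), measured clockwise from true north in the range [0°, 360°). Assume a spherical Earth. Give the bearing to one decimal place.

Δλ = 158.6500 − 178.4419 = -19.7919°.
θ = atan2( sin Δλ · cos φ₂ , cos φ₁ · sin φ₂ − sin φ₁ · cos φ₂ · cos Δλ )
  = atan2(-0.20370, 0.93535) = -12.286° → normalised to [0°, 360°): 347.714°.

347.7°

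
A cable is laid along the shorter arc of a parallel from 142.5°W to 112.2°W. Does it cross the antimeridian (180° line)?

No

Signed shortest Δλ = ((-112.2 − -142.5 + 180) mod 360) − 180 = 30.3°.
Going east by 30.3° from -142.5° reaches -112.2° without touching 180°.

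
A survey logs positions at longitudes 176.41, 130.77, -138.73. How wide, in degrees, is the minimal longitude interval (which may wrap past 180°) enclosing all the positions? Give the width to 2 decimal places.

90.50°

Sort the longitudes: -138.73°, +130.77°, +176.41°.
Eastward gaps between consecutive values (wrapping around): 269.50°, 45.64°, 44.86°.
Largest gap = 269.50° ⇒ minimal covering band is its complement: 360° − 269.50° = 90.50°.
Band runs from +130.77° eastward to -138.73°, crossing the antimeridian.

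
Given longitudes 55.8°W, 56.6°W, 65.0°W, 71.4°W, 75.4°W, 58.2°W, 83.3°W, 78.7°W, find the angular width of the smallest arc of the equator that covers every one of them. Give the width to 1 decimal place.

27.5°

Sort the longitudes: -83.3°, -78.7°, -75.4°, -71.4°, -65.0°, -58.2°, -56.6°, -55.8°.
Eastward gaps between consecutive values (wrapping around): 4.6°, 3.3°, 4.0°, 6.4°, 6.8°, 1.6°, 0.8°, 332.5°.
Largest gap = 332.5° ⇒ minimal covering band is its complement: 360° − 332.5° = 27.5°.
Band runs from -83.3° eastward to -55.8°.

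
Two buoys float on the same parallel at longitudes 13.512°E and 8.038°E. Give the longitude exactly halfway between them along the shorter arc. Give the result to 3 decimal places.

10.775°E

Signed shortest Δλ from +13.512° to +8.038° is -5.474°.
Midpoint longitude = +13.512° + (-5.474°)/2 = +13.512° − 2.737° = +10.775°.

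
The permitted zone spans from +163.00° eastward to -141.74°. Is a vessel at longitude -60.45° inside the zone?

Band width going east from +163.00° to -141.74°: ((-141.74 − 163.00) mod 360) = 55.26°.
Offset of -60.45° east of the west edge: ((-60.45 − 163.00) mod 360) = 136.55°.
136.55° > 55.26° ⇒ outside.

No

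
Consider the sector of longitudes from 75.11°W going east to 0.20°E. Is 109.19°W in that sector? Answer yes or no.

No

Band width going east from -75.11° to +0.20°: ((0.20 − -75.11) mod 360) = 75.31°.
Offset of -109.19° east of the west edge: ((-109.19 − -75.11) mod 360) = 325.92°.
325.92° > 75.31° ⇒ outside.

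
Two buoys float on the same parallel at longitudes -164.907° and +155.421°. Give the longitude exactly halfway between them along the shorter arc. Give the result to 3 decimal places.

+175.257°

Signed shortest Δλ from -164.907° to +155.421° is -39.672°.
Midpoint longitude = -164.907° + (-39.672°)/2 = -164.907° − 19.836° = -184.743°.
Normalise into (−180°, 180°]: +175.257°.
(The naïve average (-164.907 + +155.421)/2 = -4.743° is on the wrong side of the globe.)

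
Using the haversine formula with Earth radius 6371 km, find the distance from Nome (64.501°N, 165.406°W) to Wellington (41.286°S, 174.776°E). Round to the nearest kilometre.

Δλ = 174.776 − -165.406 = 340.182°; wrapped into (−180°, 180°]: -19.818°.
Δφ = -41.286 − 64.501 = -105.787°.
a = sin²(Δφ/2) + cos φ₁ · cos φ₂ · sin²(Δλ/2) = 0.645610.
c = 2·atan2(√a, √(1−a)) = 1.86630 rad → d = 6371·c ≈ 11890.19 km.

11890 km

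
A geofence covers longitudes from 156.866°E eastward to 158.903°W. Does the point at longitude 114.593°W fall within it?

No

Band width going east from +156.866° to -158.903°: ((-158.903 − 156.866) mod 360) = 44.231°.
Offset of -114.593° east of the west edge: ((-114.593 − 156.866) mod 360) = 88.541°.
88.541° > 44.231° ⇒ outside.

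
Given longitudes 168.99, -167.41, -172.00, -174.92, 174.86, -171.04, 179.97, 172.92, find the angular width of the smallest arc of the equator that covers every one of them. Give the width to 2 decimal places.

23.60°

Sort the longitudes: -174.92°, -172.00°, -171.04°, -167.41°, +168.99°, +172.92°, +174.86°, +179.97°.
Eastward gaps between consecutive values (wrapping around): 2.92°, 0.96°, 3.63°, 336.40°, 3.93°, 1.94°, 5.11°, 5.11°.
Largest gap = 336.40° ⇒ minimal covering band is its complement: 360° − 336.40° = 23.60°.
Band runs from +168.99° eastward to -167.41°, crossing the antimeridian.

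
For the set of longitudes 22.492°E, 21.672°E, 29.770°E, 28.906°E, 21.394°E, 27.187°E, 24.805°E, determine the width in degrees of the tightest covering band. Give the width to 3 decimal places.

8.376°

Sort the longitudes: +21.394°, +21.672°, +22.492°, +24.805°, +27.187°, +28.906°, +29.770°.
Eastward gaps between consecutive values (wrapping around): 0.278°, 0.820°, 2.313°, 2.382°, 1.719°, 0.864°, 351.624°.
Largest gap = 351.624° ⇒ minimal covering band is its complement: 360° − 351.624° = 8.376°.
Band runs from +21.394° eastward to +29.770°.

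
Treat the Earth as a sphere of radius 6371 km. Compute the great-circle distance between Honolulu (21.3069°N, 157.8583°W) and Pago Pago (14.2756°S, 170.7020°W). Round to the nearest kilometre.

Δλ = -170.7020 − -157.8583 = -12.8437°.
Δφ = -14.2756 − 21.3069 = -35.5825°.
a = sin²(Δφ/2) + cos φ₁ · cos φ₂ · sin²(Δλ/2) = 0.104656.
c = 2·atan2(√a, √(1−a)) = 0.65886 rad → d = 6371·c ≈ 4197.62 km.

4198 km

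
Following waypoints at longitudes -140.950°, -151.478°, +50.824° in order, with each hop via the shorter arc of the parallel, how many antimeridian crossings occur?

1

Leg 1: -140.950° → -151.478°, shortest Δλ = -10.528° (west) — does not cross 180°.
Leg 2: -151.478° → +50.824°, shortest Δλ = -157.698° (west) — crosses 180°.
Total crossings: 1.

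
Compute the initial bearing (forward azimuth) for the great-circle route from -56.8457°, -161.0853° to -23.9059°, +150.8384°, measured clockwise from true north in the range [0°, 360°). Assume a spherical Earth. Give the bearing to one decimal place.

Δλ = 150.8384 − -161.0853 = 311.9237°; wrapped into (−180°, 180°]: -48.0763°.
θ = atan2( sin Δλ · cos φ₂ , cos φ₁ · sin φ₂ − sin φ₁ · cos φ₂ · cos Δλ )
  = atan2(-0.68021, 0.28976) = -66.927° → normalised to [0°, 360°): 293.073°.

293.1°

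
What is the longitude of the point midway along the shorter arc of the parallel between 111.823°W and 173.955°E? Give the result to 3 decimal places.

148.934°W

Signed shortest Δλ from -111.823° to +173.955° is -74.222°.
Midpoint longitude = -111.823° + (-74.222°)/2 = -111.823° − 37.111° = -148.934°.
(The naïve average (-111.823 + +173.955)/2 = 31.066° is on the wrong side of the globe.)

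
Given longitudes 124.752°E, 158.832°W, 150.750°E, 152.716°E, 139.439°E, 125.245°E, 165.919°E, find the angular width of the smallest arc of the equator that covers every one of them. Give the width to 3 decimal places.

Sort the longitudes: -158.832°, +124.752°, +125.245°, +139.439°, +150.750°, +152.716°, +165.919°.
Eastward gaps between consecutive values (wrapping around): 283.584°, 0.493°, 14.194°, 11.311°, 1.966°, 13.203°, 35.249°.
Largest gap = 283.584° ⇒ minimal covering band is its complement: 360° − 283.584° = 76.416°.
Band runs from +124.752° eastward to -158.832°, crossing the antimeridian.

76.416°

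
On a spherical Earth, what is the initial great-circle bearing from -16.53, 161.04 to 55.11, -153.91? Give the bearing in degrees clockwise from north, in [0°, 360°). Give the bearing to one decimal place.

Δλ = -153.91 − 161.04 = -314.95°; wrapped into (−180°, 180°]: 45.05°.
θ = atan2( sin Δλ · cos φ₂ , cos φ₁ · sin φ₂ − sin φ₁ · cos φ₂ · cos Δλ )
  = atan2(0.40482, 0.90133) = 24.187° → normalised to [0°, 360°): 24.187°.

24.2°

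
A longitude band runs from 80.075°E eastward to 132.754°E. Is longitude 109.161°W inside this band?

No

Band width going east from +80.075° to +132.754°: ((132.754 − 80.075) mod 360) = 52.679°.
Offset of -109.161° east of the west edge: ((-109.161 − 80.075) mod 360) = 170.764°.
170.764° > 52.679° ⇒ outside.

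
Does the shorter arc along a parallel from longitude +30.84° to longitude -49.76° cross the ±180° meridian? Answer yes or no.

Signed shortest Δλ = ((-49.76 − 30.84 + 180) mod 360) − 180 = -80.6°.
Going west by 80.6° from +30.84° reaches -49.76° without touching 180°.

No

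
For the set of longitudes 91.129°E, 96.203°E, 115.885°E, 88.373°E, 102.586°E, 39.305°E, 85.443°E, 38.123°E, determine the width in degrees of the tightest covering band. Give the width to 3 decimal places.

77.762°

Sort the longitudes: +38.123°, +39.305°, +85.443°, +88.373°, +91.129°, +96.203°, +102.586°, +115.885°.
Eastward gaps between consecutive values (wrapping around): 1.182°, 46.138°, 2.930°, 2.756°, 5.074°, 6.383°, 13.299°, 282.238°.
Largest gap = 282.238° ⇒ minimal covering band is its complement: 360° − 282.238° = 77.762°.
Band runs from +38.123° eastward to +115.885°.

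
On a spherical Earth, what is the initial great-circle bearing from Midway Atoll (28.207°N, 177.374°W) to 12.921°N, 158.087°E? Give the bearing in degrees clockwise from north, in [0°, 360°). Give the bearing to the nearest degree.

241°

Δλ = 158.087 − -177.374 = 335.461°; wrapped into (−180°, 180°]: -24.539°.
θ = atan2( sin Δλ · cos φ₂ , cos φ₁ · sin φ₂ − sin φ₁ · cos φ₂ · cos Δλ )
  = atan2(-0.40480, -0.22203) = -118.744° → normalised to [0°, 360°): 241.256°.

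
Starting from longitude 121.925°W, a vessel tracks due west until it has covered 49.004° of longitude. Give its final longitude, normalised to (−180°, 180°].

170.929°W

Start at -121.925°; shift −49.004° → -170.929°.
-170.929° already lies in (−180°, 180°].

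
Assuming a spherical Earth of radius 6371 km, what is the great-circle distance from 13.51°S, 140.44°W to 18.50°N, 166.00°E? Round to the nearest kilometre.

Δλ = 166.00 − -140.44 = 306.44°; wrapped into (−180°, 180°]: -53.56°.
Δφ = 18.50 − -13.51 = 32.01°.
a = sin²(Δφ/2) + cos φ₁ · cos φ₂ · sin²(Δλ/2) = 0.263214.
c = 2·atan2(√a, √(1−a)) = 1.07745 rad → d = 6371·c ≈ 6864.46 km.

6864 km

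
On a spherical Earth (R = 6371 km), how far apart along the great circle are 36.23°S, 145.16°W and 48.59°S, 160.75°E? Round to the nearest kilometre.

Δλ = 160.75 − -145.16 = 305.91°; wrapped into (−180°, 180°]: -54.09°.
Δφ = -48.59 − -36.23 = -12.36°.
a = sin²(Δφ/2) + cos φ₁ · cos φ₂ · sin²(Δλ/2) = 0.121898.
c = 2·atan2(√a, √(1−a)) = 0.71330 rad → d = 6371·c ≈ 4544.45 km.

4544 km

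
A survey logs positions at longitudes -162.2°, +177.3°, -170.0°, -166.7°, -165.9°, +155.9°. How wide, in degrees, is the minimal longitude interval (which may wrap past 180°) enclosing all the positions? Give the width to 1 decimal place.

Sort the longitudes: -170.0°, -166.7°, -165.9°, -162.2°, +155.9°, +177.3°.
Eastward gaps between consecutive values (wrapping around): 3.3°, 0.8°, 3.7°, 318.1°, 21.4°, 12.7°.
Largest gap = 318.1° ⇒ minimal covering band is its complement: 360° − 318.1° = 41.9°.
Band runs from +155.9° eastward to -162.2°, crossing the antimeridian.

41.9°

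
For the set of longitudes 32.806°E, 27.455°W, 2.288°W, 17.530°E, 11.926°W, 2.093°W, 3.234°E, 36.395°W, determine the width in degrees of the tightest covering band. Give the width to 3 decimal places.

Sort the longitudes: -36.395°, -27.455°, -11.926°, -2.288°, -2.093°, +3.234°, +17.530°, +32.806°.
Eastward gaps between consecutive values (wrapping around): 8.940°, 15.529°, 9.638°, 0.195°, 5.327°, 14.296°, 15.276°, 290.799°.
Largest gap = 290.799° ⇒ minimal covering band is its complement: 360° − 290.799° = 69.201°.
Band runs from -36.395° eastward to +32.806°.

69.201°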